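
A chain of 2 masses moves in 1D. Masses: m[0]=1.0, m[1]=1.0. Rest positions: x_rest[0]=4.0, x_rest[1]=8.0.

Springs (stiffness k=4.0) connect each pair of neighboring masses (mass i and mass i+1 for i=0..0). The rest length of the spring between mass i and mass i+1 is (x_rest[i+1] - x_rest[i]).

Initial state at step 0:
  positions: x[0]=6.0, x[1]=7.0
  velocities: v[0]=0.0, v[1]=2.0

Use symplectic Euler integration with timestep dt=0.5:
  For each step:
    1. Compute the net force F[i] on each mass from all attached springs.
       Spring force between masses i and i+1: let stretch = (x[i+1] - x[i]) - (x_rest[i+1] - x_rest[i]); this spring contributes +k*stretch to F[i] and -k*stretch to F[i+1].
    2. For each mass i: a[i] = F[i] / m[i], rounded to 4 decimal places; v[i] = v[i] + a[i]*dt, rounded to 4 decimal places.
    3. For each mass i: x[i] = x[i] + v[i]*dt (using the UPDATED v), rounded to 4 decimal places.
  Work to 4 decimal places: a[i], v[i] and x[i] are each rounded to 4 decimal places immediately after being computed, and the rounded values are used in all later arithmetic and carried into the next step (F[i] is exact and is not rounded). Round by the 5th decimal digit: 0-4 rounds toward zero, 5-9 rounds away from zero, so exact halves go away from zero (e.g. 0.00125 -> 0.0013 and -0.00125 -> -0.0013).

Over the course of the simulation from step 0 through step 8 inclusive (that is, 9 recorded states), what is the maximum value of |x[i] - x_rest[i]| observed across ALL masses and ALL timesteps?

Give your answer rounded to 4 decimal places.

Answer: 6.0000

Derivation:
Step 0: x=[6.0000 7.0000] v=[0.0000 2.0000]
Step 1: x=[3.0000 11.0000] v=[-6.0000 8.0000]
Step 2: x=[4.0000 11.0000] v=[2.0000 0.0000]
Step 3: x=[8.0000 8.0000] v=[8.0000 -6.0000]
Step 4: x=[8.0000 9.0000] v=[0.0000 2.0000]
Step 5: x=[5.0000 13.0000] v=[-6.0000 8.0000]
Step 6: x=[6.0000 13.0000] v=[2.0000 0.0000]
Step 7: x=[10.0000 10.0000] v=[8.0000 -6.0000]
Step 8: x=[10.0000 11.0000] v=[0.0000 2.0000]
Max displacement = 6.0000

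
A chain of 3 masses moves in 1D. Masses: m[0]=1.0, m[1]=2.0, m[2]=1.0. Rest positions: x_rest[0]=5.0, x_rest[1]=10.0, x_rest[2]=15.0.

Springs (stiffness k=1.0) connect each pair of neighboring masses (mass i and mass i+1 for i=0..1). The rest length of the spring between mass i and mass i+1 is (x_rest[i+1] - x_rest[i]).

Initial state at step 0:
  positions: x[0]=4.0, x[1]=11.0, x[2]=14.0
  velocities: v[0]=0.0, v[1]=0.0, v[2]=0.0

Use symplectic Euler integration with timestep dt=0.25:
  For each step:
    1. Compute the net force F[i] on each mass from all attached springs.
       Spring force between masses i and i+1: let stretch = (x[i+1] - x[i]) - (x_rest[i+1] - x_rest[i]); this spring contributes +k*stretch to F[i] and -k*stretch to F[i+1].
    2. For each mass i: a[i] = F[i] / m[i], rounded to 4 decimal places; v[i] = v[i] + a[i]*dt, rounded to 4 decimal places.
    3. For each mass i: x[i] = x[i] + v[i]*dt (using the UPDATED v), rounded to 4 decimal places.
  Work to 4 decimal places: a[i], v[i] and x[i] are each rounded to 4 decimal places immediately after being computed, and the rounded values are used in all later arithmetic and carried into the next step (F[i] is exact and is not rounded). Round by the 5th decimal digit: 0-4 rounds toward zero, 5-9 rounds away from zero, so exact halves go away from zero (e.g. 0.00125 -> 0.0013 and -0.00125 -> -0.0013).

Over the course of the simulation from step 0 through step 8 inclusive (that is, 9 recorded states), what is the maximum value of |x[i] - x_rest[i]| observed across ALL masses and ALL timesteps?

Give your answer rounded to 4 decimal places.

Step 0: x=[4.0000 11.0000 14.0000] v=[0.0000 0.0000 0.0000]
Step 1: x=[4.1250 10.8750 14.1250] v=[0.5000 -0.5000 0.5000]
Step 2: x=[4.3594 10.6406 14.3594] v=[0.9375 -0.9375 0.9375]
Step 3: x=[4.6739 10.3262 14.6739] v=[1.2578 -1.2578 1.2578]
Step 4: x=[5.0291 9.9710 15.0291] v=[1.4209 -1.4209 1.4209]
Step 5: x=[5.3807 9.6194 15.3807] v=[1.4064 -1.4064 1.4064]
Step 6: x=[5.6847 9.3154 15.6847] v=[1.2161 -1.2161 1.2161]
Step 7: x=[5.9032 9.0970 15.9032] v=[0.8738 -0.8738 0.8738]
Step 8: x=[6.0088 8.9914 16.0088] v=[0.4223 -0.4223 0.4223]
Max displacement = 1.0088

Answer: 1.0088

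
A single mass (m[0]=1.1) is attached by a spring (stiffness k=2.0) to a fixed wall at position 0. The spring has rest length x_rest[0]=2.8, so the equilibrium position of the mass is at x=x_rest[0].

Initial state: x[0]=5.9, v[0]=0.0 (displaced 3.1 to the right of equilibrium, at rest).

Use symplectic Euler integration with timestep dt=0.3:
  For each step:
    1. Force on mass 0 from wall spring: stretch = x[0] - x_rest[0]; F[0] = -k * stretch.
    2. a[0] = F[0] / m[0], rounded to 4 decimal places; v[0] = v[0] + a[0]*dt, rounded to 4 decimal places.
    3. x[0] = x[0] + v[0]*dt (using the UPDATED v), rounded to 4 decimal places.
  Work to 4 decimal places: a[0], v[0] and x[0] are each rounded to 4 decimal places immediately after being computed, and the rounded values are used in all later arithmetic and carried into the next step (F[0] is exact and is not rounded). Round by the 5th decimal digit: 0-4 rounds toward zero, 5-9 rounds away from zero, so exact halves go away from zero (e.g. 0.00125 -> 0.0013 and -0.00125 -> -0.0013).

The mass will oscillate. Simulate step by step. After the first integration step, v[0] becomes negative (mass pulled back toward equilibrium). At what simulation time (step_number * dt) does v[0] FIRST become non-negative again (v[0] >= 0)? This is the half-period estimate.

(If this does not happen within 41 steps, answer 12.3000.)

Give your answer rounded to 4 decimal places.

Answer: 2.4000

Derivation:
Step 0: x=[5.9000] v=[0.0000]
Step 1: x=[5.3927] v=[-1.6909]
Step 2: x=[4.4612] v=[-3.1051]
Step 3: x=[3.2578] v=[-4.0112]
Step 4: x=[1.9795] v=[-4.2609]
Step 5: x=[0.8355] v=[-3.8134]
Step 6: x=[0.0129] v=[-2.7419]
Step 7: x=[-0.3536] v=[-1.2217]
Step 8: x=[-0.2041] v=[0.4984]
First v>=0 after going negative at step 8, time=2.4000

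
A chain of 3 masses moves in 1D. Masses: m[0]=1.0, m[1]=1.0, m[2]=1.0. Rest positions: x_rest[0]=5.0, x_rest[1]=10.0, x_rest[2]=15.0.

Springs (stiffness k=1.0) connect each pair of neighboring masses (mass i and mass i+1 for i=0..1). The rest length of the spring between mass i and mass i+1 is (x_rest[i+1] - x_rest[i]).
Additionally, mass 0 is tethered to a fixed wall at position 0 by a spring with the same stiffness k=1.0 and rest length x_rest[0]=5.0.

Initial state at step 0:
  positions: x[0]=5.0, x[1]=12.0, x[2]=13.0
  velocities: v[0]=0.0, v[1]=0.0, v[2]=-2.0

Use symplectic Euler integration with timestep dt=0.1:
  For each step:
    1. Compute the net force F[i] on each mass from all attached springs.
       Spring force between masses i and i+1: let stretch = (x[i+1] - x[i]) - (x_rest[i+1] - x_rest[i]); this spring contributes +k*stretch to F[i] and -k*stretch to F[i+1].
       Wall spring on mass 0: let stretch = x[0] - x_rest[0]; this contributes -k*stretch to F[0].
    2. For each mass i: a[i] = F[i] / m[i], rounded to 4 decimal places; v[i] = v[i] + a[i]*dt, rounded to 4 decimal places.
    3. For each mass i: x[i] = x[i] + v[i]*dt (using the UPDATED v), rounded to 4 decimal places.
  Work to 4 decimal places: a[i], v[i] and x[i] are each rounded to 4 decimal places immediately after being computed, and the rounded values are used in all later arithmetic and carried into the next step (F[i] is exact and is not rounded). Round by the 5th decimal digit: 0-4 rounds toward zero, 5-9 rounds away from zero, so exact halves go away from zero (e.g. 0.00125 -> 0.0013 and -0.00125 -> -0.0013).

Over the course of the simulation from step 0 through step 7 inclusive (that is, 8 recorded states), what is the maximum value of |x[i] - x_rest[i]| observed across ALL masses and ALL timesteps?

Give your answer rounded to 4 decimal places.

Answer: 2.3950

Derivation:
Step 0: x=[5.0000 12.0000 13.0000] v=[0.0000 0.0000 -2.0000]
Step 1: x=[5.0200 11.9400 12.8400] v=[0.2000 -0.6000 -1.6000]
Step 2: x=[5.0590 11.8198 12.7210] v=[0.3900 -1.2020 -1.1900]
Step 3: x=[5.1150 11.6410 12.6430] v=[0.5602 -1.7880 -0.7801]
Step 4: x=[5.1851 11.4070 12.6050] v=[0.7013 -2.3404 -0.3803]
Step 5: x=[5.2656 11.1227 12.6050] v=[0.8050 -2.8428 -0.0001]
Step 6: x=[5.3520 10.7947 12.6402] v=[0.8642 -3.2803 0.3517]
Step 7: x=[5.4393 10.4307 12.7069] v=[0.8733 -3.6400 0.6672]
Max displacement = 2.3950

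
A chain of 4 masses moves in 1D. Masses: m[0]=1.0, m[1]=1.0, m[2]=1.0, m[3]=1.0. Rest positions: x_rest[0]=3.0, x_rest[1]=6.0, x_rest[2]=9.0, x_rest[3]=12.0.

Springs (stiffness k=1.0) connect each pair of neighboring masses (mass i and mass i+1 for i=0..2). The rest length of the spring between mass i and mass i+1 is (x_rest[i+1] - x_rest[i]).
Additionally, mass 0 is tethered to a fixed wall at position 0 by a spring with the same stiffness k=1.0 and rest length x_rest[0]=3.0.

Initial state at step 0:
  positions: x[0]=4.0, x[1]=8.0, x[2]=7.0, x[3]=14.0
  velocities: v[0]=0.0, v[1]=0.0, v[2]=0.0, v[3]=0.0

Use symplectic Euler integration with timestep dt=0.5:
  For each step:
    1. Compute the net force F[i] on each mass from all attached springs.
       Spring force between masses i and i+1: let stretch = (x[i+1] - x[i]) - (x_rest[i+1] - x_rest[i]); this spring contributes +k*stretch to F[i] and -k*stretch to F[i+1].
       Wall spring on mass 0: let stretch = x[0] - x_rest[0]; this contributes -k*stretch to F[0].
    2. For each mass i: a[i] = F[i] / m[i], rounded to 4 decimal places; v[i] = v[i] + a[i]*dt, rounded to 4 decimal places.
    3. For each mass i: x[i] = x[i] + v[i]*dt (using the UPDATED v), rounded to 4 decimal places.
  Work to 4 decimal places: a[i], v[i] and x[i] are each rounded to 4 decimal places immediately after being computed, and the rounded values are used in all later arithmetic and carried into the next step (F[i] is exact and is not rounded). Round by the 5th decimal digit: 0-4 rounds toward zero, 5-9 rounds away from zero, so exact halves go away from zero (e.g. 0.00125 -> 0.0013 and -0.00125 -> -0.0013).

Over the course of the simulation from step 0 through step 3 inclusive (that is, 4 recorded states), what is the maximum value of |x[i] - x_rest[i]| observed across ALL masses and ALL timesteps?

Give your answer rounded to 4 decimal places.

Step 0: x=[4.0000 8.0000 7.0000 14.0000] v=[0.0000 0.0000 0.0000 0.0000]
Step 1: x=[4.0000 6.7500 9.0000 13.0000] v=[0.0000 -2.5000 4.0000 -2.0000]
Step 2: x=[3.6875 5.3750 11.4375 11.7500] v=[-0.6250 -2.7500 4.8750 -2.5000]
Step 3: x=[2.8750 5.0938 12.4375 11.1719] v=[-1.6250 -0.5625 2.0000 -1.1563]
Max displacement = 3.4375

Answer: 3.4375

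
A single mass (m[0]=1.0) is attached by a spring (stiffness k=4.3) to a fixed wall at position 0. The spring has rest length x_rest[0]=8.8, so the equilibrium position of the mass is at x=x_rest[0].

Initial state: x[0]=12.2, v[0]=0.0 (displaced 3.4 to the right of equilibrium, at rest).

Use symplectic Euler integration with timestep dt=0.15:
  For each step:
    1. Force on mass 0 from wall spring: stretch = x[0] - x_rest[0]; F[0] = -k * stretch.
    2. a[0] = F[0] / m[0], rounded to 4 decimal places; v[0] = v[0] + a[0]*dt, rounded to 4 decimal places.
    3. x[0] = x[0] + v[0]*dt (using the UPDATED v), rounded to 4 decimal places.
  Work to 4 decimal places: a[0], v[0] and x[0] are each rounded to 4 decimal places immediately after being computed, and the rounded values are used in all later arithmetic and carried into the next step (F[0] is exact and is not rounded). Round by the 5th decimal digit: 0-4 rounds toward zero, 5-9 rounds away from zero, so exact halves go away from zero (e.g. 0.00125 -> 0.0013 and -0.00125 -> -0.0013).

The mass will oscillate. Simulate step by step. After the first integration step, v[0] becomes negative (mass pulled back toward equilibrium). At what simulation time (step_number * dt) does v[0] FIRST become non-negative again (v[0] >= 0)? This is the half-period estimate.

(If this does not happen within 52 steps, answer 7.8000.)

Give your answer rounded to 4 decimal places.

Answer: 1.6500

Derivation:
Step 0: x=[12.2000] v=[0.0000]
Step 1: x=[11.8711] v=[-2.1930]
Step 2: x=[11.2450] v=[-4.1739]
Step 3: x=[10.3824] v=[-5.7509]
Step 4: x=[9.3667] v=[-6.7715]
Step 5: x=[8.2962] v=[-7.1370]
Step 6: x=[7.2744] v=[-6.8121]
Step 7: x=[6.4002] v=[-5.8281]
Step 8: x=[5.7582] v=[-4.2802]
Step 9: x=[5.4105] v=[-2.3182]
Step 10: x=[5.3907] v=[-0.1320]
Step 11: x=[5.7008] v=[2.0670]
First v>=0 after going negative at step 11, time=1.6500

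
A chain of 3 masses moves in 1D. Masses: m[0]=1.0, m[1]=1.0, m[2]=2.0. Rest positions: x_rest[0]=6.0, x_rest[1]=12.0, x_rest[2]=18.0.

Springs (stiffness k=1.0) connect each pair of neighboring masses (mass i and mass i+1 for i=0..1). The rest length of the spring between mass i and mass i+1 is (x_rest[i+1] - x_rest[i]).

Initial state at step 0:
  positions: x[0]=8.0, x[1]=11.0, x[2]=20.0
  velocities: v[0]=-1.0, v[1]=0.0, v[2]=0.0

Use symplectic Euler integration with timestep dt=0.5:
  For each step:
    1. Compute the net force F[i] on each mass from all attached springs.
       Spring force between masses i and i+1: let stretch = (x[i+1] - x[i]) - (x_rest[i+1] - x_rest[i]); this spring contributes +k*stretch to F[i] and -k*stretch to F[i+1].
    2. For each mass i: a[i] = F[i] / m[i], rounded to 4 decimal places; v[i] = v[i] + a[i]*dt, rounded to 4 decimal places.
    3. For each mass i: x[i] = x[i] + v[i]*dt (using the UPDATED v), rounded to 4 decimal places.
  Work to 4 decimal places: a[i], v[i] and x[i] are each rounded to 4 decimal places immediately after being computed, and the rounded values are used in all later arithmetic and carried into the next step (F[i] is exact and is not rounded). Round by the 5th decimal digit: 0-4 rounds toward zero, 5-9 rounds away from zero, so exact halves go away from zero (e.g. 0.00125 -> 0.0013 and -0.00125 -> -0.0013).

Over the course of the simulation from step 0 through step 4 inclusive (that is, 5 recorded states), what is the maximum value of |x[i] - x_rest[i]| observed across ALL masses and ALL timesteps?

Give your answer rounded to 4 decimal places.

Step 0: x=[8.0000 11.0000 20.0000] v=[-1.0000 0.0000 0.0000]
Step 1: x=[6.7500 12.5000 19.6250] v=[-2.5000 3.0000 -0.7500]
Step 2: x=[5.4375 14.3438 19.1094] v=[-2.6250 3.6875 -1.0313]
Step 3: x=[4.8516 15.1524 18.7481] v=[-1.1719 1.6172 -0.7227]
Step 4: x=[5.3409 14.2847 18.6873] v=[0.9785 -1.7354 -0.1216]
Max displacement = 3.1524

Answer: 3.1524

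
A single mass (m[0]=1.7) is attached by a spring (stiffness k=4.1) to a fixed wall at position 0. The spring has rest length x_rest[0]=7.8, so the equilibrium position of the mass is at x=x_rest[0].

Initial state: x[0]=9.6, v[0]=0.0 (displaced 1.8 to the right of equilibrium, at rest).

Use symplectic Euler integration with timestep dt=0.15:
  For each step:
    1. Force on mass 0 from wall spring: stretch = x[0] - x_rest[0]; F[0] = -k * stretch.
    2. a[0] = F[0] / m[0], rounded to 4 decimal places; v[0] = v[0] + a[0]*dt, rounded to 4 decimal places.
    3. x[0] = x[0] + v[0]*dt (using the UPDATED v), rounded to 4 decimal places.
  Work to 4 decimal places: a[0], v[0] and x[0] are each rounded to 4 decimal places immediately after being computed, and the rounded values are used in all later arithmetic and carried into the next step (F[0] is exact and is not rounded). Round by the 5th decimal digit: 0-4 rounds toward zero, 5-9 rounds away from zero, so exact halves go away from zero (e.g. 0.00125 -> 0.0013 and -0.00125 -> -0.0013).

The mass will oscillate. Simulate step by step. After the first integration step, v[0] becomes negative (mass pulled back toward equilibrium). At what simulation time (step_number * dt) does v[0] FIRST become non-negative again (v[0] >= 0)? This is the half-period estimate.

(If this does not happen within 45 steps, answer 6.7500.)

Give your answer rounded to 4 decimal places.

Step 0: x=[9.6000] v=[0.0000]
Step 1: x=[9.5023] v=[-0.6512]
Step 2: x=[9.3123] v=[-1.2670]
Step 3: x=[9.0402] v=[-1.8141]
Step 4: x=[8.7008] v=[-2.2628]
Step 5: x=[8.3125] v=[-2.5887]
Step 6: x=[7.8964] v=[-2.7741]
Step 7: x=[7.4751] v=[-2.8090]
Step 8: x=[7.0714] v=[-2.6915]
Step 9: x=[6.7072] v=[-2.4279]
Step 10: x=[6.4023] v=[-2.0326]
Step 11: x=[6.1733] v=[-1.5270]
Step 12: x=[6.0325] v=[-0.9385]
Step 13: x=[5.9876] v=[-0.2991]
Step 14: x=[6.0411] v=[0.3566]
First v>=0 after going negative at step 14, time=2.1000

Answer: 2.1000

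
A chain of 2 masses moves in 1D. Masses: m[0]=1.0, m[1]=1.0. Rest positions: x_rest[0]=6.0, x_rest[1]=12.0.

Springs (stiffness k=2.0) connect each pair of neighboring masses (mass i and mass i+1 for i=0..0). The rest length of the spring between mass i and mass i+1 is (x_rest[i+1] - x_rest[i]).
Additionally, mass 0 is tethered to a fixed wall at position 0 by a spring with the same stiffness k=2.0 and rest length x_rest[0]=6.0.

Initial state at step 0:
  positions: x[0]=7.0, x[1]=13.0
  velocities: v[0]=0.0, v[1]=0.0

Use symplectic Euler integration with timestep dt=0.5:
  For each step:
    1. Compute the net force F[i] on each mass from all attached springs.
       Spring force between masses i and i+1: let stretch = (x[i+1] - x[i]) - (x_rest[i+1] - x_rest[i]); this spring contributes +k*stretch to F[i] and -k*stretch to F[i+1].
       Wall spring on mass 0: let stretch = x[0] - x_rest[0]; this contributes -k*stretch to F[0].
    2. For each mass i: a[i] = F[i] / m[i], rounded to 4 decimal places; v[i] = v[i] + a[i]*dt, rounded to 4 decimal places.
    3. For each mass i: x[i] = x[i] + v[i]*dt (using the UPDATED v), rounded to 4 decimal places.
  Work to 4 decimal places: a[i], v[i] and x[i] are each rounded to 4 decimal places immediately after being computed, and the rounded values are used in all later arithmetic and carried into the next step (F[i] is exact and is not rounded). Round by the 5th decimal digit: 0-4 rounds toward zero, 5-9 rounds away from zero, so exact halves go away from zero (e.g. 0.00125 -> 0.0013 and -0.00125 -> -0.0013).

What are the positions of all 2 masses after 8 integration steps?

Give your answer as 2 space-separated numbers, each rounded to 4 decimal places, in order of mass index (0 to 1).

Answer: 5.1875 11.1368

Derivation:
Step 0: x=[7.0000 13.0000] v=[0.0000 0.0000]
Step 1: x=[6.5000 13.0000] v=[-1.0000 0.0000]
Step 2: x=[6.0000 12.7500] v=[-1.0000 -0.5000]
Step 3: x=[5.8750 12.1250] v=[-0.2500 -1.2500]
Step 4: x=[5.9375 11.3750] v=[0.1250 -1.5000]
Step 5: x=[5.7500 10.9063] v=[-0.3750 -0.9375]
Step 6: x=[5.2657 10.8594] v=[-0.9687 -0.0938]
Step 7: x=[4.9454 11.0157] v=[-0.6407 0.3125]
Step 8: x=[5.1875 11.1368] v=[0.4842 0.2422]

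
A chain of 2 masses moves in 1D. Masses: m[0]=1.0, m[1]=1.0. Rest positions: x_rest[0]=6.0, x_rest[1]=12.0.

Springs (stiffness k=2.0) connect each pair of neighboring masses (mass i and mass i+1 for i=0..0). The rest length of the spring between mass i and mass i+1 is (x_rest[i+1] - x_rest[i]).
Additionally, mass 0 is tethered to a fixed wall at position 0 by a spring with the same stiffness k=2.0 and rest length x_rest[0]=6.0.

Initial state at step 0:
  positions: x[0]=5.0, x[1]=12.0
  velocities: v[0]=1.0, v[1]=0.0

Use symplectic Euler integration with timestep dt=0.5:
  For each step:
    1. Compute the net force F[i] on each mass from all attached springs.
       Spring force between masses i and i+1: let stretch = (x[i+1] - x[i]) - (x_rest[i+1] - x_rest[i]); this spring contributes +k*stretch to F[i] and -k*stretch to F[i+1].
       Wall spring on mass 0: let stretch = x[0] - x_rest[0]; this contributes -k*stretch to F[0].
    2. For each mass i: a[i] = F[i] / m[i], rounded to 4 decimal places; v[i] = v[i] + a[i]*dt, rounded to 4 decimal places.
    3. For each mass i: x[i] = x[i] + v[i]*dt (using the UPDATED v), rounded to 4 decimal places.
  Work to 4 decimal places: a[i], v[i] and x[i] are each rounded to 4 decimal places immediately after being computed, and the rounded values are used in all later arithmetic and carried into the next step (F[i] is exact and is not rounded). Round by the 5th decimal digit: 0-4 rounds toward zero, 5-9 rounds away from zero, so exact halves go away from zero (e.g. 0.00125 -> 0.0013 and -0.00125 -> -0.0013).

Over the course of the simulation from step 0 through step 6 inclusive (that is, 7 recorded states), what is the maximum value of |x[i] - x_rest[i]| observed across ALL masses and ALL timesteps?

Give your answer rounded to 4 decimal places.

Step 0: x=[5.0000 12.0000] v=[1.0000 0.0000]
Step 1: x=[6.5000 11.5000] v=[3.0000 -1.0000]
Step 2: x=[7.2500 11.5000] v=[1.5000 0.0000]
Step 3: x=[6.5000 12.3750] v=[-1.5000 1.7500]
Step 4: x=[5.4375 13.3125] v=[-2.1250 1.8750]
Step 5: x=[5.5938 13.3125] v=[0.3125 0.0000]
Step 6: x=[6.8125 12.4532] v=[2.4374 -1.7187]
Max displacement = 1.3125

Answer: 1.3125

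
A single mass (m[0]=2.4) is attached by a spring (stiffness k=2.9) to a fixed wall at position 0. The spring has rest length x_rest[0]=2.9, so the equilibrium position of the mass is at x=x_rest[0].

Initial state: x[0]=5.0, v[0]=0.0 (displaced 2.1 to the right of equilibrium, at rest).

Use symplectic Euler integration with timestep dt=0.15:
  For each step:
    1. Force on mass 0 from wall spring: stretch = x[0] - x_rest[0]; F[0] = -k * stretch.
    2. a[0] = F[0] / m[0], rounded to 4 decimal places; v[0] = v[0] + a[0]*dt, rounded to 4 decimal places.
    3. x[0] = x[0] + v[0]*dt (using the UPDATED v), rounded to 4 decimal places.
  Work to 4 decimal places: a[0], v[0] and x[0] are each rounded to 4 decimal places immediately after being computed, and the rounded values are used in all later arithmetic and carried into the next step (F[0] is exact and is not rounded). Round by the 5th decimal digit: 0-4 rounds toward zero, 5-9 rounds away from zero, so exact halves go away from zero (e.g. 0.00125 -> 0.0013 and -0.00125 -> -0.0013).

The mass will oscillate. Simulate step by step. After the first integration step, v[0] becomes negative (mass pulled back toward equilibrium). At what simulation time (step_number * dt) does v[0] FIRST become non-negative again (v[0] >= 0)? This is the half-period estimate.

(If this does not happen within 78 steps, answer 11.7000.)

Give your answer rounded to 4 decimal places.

Step 0: x=[5.0000] v=[0.0000]
Step 1: x=[4.9429] v=[-0.3806]
Step 2: x=[4.8303] v=[-0.7509]
Step 3: x=[4.6652] v=[-1.1008]
Step 4: x=[4.4521] v=[-1.4208]
Step 5: x=[4.1968] v=[-1.7021]
Step 6: x=[3.9062] v=[-1.9372]
Step 7: x=[3.5883] v=[-2.1196]
Step 8: x=[3.2516] v=[-2.2444]
Step 9: x=[2.9054] v=[-2.3081]
Step 10: x=[2.5590] v=[-2.3091]
Step 11: x=[2.2219] v=[-2.2473]
Step 12: x=[1.9032] v=[-2.1244]
Step 13: x=[1.6116] v=[-1.9437]
Step 14: x=[1.3551] v=[-1.7102]
Step 15: x=[1.1406] v=[-1.4302]
Step 16: x=[0.9739] v=[-1.1113]
Step 17: x=[0.8596] v=[-0.7622]
Step 18: x=[0.8007] v=[-0.3924]
Step 19: x=[0.7989] v=[-0.0119]
Step 20: x=[0.8542] v=[0.3689]
First v>=0 after going negative at step 20, time=3.0000

Answer: 3.0000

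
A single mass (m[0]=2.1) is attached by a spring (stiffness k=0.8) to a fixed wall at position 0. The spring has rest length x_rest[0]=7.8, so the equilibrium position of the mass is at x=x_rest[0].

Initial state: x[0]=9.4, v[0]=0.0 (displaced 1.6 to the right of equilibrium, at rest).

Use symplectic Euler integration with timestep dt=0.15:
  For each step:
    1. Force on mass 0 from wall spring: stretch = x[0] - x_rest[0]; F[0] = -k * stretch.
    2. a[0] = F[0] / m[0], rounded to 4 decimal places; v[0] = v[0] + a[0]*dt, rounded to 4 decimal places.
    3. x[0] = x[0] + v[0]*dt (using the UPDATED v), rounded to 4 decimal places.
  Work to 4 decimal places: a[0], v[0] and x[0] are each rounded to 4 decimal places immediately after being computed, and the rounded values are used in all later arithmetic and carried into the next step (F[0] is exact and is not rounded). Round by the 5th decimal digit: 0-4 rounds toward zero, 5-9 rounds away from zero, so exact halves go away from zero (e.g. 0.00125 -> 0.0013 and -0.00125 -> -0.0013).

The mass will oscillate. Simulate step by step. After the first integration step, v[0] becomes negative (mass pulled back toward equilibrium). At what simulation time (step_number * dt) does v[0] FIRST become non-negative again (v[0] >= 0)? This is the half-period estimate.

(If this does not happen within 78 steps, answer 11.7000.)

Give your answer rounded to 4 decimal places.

Step 0: x=[9.4000] v=[0.0000]
Step 1: x=[9.3863] v=[-0.0914]
Step 2: x=[9.3590] v=[-0.1820]
Step 3: x=[9.3183] v=[-0.2711]
Step 4: x=[9.2646] v=[-0.3579]
Step 5: x=[9.1984] v=[-0.4416]
Step 6: x=[9.1202] v=[-0.5215]
Step 7: x=[9.0307] v=[-0.5969]
Step 8: x=[8.9306] v=[-0.6672]
Step 9: x=[8.8208] v=[-0.7318]
Step 10: x=[8.7023] v=[-0.7901]
Step 11: x=[8.5760] v=[-0.8417]
Step 12: x=[8.4431] v=[-0.8860]
Step 13: x=[8.3047] v=[-0.9228]
Step 14: x=[8.1620] v=[-0.9516]
Step 15: x=[8.0162] v=[-0.9723]
Step 16: x=[7.8685] v=[-0.9847]
Step 17: x=[7.7202] v=[-0.9886]
Step 18: x=[7.5726] v=[-0.9840]
Step 19: x=[7.4270] v=[-0.9710]
Step 20: x=[7.2845] v=[-0.9497]
Step 21: x=[7.1465] v=[-0.9202]
Step 22: x=[7.0141] v=[-0.8829]
Step 23: x=[6.8884] v=[-0.8380]
Step 24: x=[6.7705] v=[-0.7859]
Step 25: x=[6.6614] v=[-0.7271]
Step 26: x=[6.5621] v=[-0.6620]
Step 27: x=[6.4734] v=[-0.5913]
Step 28: x=[6.3961] v=[-0.5155]
Step 29: x=[6.3308] v=[-0.4353]
Step 30: x=[6.2781] v=[-0.3513]
Step 31: x=[6.2385] v=[-0.2643]
Step 32: x=[6.2122] v=[-0.1751]
Step 33: x=[6.1995] v=[-0.0844]
Step 34: x=[6.2006] v=[0.0071]
First v>=0 after going negative at step 34, time=5.1000

Answer: 5.1000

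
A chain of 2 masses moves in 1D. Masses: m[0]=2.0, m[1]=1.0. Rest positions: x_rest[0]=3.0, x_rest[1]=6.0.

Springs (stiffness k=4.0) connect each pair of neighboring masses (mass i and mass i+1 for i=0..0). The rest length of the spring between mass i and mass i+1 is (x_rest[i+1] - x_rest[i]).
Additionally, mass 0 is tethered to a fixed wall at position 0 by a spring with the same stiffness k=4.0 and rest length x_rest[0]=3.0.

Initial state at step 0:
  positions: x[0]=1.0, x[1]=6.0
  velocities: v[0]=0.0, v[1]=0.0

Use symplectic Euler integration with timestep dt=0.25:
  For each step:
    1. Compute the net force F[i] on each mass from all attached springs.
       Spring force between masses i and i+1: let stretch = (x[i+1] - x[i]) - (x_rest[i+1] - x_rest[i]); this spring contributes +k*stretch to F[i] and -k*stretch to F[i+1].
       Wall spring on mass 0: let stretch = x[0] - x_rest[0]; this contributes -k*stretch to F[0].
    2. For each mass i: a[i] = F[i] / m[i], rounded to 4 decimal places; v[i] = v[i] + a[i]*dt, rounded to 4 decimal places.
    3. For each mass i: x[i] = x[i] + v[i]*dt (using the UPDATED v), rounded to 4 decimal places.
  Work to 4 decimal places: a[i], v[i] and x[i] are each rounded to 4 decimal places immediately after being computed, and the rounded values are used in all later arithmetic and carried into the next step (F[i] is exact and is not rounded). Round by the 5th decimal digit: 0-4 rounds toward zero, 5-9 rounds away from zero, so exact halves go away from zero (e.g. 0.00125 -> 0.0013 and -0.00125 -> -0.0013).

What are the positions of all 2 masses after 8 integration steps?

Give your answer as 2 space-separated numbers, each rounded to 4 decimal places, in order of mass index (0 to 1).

Step 0: x=[1.0000 6.0000] v=[0.0000 0.0000]
Step 1: x=[1.5000 5.5000] v=[2.0000 -2.0000]
Step 2: x=[2.3125 4.7500] v=[3.2500 -3.0000]
Step 3: x=[3.1406 4.1406] v=[3.3125 -2.4375]
Step 4: x=[3.7012 4.0312] v=[2.2422 -0.4375]
Step 5: x=[3.8404 4.5893] v=[0.5566 2.2325]
Step 6: x=[3.5931 5.7102] v=[-0.9892 4.4836]
Step 7: x=[3.1613 7.0518] v=[-1.7272 5.3665]
Step 8: x=[2.8207 8.1708] v=[-1.3626 4.4760]

Answer: 2.8207 8.1708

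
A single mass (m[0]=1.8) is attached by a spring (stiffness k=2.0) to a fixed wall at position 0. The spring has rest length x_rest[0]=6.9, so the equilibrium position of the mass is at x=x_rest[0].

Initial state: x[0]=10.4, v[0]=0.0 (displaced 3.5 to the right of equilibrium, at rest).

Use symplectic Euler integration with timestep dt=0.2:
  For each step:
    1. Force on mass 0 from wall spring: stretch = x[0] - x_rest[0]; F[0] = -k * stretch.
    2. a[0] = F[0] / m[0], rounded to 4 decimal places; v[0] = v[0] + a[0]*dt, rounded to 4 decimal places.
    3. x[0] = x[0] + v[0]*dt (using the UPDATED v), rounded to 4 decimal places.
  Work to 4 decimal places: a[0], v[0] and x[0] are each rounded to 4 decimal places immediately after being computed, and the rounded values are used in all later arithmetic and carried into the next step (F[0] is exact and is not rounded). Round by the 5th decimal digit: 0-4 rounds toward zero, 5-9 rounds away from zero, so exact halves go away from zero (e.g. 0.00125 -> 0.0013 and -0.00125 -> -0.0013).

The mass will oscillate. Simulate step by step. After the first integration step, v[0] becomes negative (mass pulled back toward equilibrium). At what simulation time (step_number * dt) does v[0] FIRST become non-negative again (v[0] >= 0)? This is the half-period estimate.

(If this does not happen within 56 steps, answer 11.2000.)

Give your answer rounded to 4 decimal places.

Step 0: x=[10.4000] v=[0.0000]
Step 1: x=[10.2444] v=[-0.7778]
Step 2: x=[9.9402] v=[-1.5210]
Step 3: x=[9.5009] v=[-2.1966]
Step 4: x=[8.9460] v=[-2.7746]
Step 5: x=[8.3001] v=[-3.2293]
Step 6: x=[7.5920] v=[-3.5404]
Step 7: x=[6.8532] v=[-3.6942]
Step 8: x=[6.1164] v=[-3.6838]
Step 9: x=[5.4145] v=[-3.5097]
Step 10: x=[4.7786] v=[-3.1796]
Step 11: x=[4.2370] v=[-2.7082]
Step 12: x=[3.8137] v=[-2.1164]
Step 13: x=[3.5276] v=[-1.4306]
Step 14: x=[3.3914] v=[-0.6812]
Step 15: x=[3.4111] v=[0.0985]
First v>=0 after going negative at step 15, time=3.0000

Answer: 3.0000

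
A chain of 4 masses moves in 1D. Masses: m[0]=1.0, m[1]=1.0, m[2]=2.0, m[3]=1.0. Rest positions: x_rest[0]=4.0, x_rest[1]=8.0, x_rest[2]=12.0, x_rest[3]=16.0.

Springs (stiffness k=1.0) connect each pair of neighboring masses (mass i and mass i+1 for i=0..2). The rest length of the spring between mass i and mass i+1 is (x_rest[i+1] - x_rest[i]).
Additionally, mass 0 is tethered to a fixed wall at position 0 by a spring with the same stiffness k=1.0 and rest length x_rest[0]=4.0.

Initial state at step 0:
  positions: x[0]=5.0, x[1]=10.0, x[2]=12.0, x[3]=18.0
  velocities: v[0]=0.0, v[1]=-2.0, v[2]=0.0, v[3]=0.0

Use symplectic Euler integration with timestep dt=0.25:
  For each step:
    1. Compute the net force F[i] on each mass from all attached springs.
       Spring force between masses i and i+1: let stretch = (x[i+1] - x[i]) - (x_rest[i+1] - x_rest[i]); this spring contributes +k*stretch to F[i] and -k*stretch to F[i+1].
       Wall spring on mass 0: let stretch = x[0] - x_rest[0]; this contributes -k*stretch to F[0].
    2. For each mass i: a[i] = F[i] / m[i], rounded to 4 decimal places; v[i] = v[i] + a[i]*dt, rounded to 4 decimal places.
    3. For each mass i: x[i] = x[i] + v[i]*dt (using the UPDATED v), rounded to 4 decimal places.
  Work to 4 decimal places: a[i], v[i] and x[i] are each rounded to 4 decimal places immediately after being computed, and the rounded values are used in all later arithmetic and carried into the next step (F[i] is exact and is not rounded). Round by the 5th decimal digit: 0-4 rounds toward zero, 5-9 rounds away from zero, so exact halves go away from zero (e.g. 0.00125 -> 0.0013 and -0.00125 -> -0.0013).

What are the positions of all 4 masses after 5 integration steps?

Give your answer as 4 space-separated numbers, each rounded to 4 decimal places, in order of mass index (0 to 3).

Answer: 4.2049 6.6704 13.0728 16.5978

Derivation:
Step 0: x=[5.0000 10.0000 12.0000 18.0000] v=[0.0000 -2.0000 0.0000 0.0000]
Step 1: x=[5.0000 9.3125 12.1250 17.8750] v=[0.0000 -2.7500 0.5000 -0.5000]
Step 2: x=[4.9570 8.5313 12.3418 17.6406] v=[-0.1719 -3.1250 0.8672 -0.9375]
Step 3: x=[4.8276 7.7648 12.6051 17.3251] v=[-0.5176 -3.0660 1.0533 -1.2622]
Step 4: x=[4.5801 7.1173 12.8647 16.9646] v=[-0.9902 -2.5902 1.0383 -1.4422]
Step 5: x=[4.2049 6.6704 13.0728 16.5978] v=[-1.5009 -1.7877 0.8324 -1.4672]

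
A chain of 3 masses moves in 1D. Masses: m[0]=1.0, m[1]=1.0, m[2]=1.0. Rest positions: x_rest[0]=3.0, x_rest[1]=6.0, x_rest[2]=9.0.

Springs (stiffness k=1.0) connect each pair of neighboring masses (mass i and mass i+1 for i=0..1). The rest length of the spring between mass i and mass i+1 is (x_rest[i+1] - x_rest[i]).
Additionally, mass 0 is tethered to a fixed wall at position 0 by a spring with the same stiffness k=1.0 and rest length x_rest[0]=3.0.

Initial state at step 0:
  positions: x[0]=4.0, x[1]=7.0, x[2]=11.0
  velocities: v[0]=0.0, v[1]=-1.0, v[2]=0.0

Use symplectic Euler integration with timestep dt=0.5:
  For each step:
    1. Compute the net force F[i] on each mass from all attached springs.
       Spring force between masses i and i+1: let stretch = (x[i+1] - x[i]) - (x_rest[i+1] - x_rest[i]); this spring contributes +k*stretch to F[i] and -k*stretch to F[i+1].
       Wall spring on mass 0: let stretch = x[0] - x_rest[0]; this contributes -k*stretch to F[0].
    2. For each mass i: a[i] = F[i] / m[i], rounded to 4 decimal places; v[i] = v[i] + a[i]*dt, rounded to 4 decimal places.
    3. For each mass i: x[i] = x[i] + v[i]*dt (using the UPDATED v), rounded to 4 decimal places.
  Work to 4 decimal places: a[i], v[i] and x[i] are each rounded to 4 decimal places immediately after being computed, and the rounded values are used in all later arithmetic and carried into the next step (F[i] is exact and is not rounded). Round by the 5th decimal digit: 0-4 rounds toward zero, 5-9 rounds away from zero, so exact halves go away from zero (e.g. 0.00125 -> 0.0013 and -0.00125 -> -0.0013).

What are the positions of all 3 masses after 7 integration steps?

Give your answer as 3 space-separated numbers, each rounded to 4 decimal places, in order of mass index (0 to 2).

Answer: 2.9959 4.7504 7.8595

Derivation:
Step 0: x=[4.0000 7.0000 11.0000] v=[0.0000 -1.0000 0.0000]
Step 1: x=[3.7500 6.7500 10.7500] v=[-0.5000 -0.5000 -0.5000]
Step 2: x=[3.3125 6.7500 10.2500] v=[-0.8750 0.0000 -1.0000]
Step 3: x=[2.9063 6.7657 9.6250] v=[-0.8125 0.0313 -1.2500]
Step 4: x=[2.7383 6.5313 9.0352] v=[-0.3360 -0.4688 -1.1797]
Step 5: x=[2.8340 5.9746 8.5694] v=[0.1914 -1.1134 -0.9317]
Step 6: x=[3.0064 5.2815 8.2049] v=[0.3447 -1.3863 -0.7291]
Step 7: x=[2.9959 4.7504 7.8595] v=[-0.0210 -1.0622 -0.6908]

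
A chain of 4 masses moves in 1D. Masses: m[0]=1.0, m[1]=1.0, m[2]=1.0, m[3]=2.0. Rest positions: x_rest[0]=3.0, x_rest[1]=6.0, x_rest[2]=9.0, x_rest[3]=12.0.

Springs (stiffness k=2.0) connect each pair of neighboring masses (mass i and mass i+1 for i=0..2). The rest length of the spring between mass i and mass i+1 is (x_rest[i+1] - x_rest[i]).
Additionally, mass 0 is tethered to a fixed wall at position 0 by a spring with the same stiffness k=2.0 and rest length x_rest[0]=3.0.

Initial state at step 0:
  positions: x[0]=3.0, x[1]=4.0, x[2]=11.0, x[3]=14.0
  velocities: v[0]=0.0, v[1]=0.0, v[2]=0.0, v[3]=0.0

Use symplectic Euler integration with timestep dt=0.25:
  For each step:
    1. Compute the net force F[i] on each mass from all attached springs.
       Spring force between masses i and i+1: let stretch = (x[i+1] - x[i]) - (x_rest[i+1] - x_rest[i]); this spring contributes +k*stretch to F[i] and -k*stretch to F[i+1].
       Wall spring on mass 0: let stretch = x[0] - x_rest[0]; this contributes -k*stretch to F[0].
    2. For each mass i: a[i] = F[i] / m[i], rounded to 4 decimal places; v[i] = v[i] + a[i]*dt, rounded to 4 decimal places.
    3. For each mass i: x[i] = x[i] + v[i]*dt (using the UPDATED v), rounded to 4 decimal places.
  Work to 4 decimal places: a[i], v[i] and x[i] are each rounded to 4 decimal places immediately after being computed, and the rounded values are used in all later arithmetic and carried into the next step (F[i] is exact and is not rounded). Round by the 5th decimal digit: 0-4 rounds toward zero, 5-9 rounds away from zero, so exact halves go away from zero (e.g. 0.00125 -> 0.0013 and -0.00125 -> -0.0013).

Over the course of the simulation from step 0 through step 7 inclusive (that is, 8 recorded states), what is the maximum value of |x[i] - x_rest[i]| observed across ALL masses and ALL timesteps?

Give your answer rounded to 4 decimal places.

Answer: 2.2567

Derivation:
Step 0: x=[3.0000 4.0000 11.0000 14.0000] v=[0.0000 0.0000 0.0000 0.0000]
Step 1: x=[2.7500 4.7500 10.5000 14.0000] v=[-1.0000 3.0000 -2.0000 0.0000]
Step 2: x=[2.4063 5.9688 9.7188 13.9688] v=[-1.3750 4.8750 -3.1250 -0.1250]
Step 3: x=[2.2071 7.2110 9.0001 13.8594] v=[-0.7969 4.9688 -2.8750 -0.4375]
Step 4: x=[2.3575 8.0514 8.6651 13.6338] v=[0.6015 3.3614 -1.3399 -0.9023]
Step 5: x=[2.9249 8.2567 8.8745 13.2852] v=[2.2697 0.8213 0.8376 -1.3945]
Step 6: x=[3.7932 7.8728 9.5580 12.8484] v=[3.4732 -1.5357 2.7341 -1.7472]
Step 7: x=[4.6973 7.1896 10.4422 12.3935] v=[3.6164 -2.7329 3.5367 -1.8198]
Max displacement = 2.2567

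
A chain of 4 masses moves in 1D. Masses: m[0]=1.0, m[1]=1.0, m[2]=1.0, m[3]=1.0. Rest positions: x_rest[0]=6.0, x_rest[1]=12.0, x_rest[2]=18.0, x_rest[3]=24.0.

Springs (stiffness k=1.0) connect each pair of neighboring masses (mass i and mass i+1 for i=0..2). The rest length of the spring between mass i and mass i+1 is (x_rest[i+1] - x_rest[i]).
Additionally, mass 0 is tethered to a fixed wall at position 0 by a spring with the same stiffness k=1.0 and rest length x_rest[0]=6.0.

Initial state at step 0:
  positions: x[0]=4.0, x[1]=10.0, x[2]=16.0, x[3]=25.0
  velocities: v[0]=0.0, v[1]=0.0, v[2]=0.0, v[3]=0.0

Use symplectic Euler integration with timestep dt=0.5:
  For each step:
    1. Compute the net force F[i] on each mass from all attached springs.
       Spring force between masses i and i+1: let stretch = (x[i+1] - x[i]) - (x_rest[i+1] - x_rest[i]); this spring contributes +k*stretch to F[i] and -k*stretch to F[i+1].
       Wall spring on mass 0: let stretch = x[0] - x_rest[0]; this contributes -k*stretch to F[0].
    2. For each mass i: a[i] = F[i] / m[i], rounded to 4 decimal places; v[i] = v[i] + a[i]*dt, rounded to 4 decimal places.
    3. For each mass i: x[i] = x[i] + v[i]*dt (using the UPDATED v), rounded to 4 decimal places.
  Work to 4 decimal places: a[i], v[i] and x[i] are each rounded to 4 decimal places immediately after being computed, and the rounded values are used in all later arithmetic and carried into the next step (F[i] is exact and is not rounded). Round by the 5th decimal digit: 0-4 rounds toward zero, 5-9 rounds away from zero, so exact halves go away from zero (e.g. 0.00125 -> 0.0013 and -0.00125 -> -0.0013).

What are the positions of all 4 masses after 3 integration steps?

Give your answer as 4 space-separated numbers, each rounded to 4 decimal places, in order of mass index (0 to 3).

Answer: 5.9532 11.2032 18.1407 22.1406

Derivation:
Step 0: x=[4.0000 10.0000 16.0000 25.0000] v=[0.0000 0.0000 0.0000 0.0000]
Step 1: x=[4.5000 10.0000 16.7500 24.2500] v=[1.0000 0.0000 1.5000 -1.5000]
Step 2: x=[5.2500 10.3125 17.6875 23.1250] v=[1.5000 0.6250 1.8750 -2.2500]
Step 3: x=[5.9532 11.2032 18.1407 22.1406] v=[1.4063 1.7813 0.9063 -1.9688]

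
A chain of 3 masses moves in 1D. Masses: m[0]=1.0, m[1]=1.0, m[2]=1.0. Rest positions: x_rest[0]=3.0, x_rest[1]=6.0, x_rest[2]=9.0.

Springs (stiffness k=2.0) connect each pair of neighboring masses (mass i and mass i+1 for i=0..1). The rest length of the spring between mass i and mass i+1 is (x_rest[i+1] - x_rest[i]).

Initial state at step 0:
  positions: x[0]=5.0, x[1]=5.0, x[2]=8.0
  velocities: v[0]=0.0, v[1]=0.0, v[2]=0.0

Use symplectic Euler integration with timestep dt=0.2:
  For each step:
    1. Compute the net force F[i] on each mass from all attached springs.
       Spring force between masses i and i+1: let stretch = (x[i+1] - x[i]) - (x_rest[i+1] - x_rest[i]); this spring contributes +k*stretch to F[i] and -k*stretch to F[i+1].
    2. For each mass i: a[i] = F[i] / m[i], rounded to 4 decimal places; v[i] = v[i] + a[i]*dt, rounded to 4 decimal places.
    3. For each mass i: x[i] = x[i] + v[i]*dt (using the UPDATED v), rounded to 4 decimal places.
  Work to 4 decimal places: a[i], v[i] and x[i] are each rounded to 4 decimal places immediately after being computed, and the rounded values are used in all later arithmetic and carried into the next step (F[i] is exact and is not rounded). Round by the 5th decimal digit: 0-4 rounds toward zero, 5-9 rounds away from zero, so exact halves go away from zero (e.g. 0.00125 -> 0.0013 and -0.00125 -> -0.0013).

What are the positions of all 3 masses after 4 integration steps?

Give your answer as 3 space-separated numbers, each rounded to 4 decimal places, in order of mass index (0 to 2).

Step 0: x=[5.0000 5.0000 8.0000] v=[0.0000 0.0000 0.0000]
Step 1: x=[4.7600 5.2400 8.0000] v=[-1.2000 1.2000 0.0000]
Step 2: x=[4.3184 5.6624 8.0192] v=[-2.2080 2.1120 0.0960]
Step 3: x=[3.7443 6.1658 8.0899] v=[-2.8704 2.5171 0.3533]
Step 4: x=[3.1239 6.6294 8.2466] v=[-3.1018 2.3181 0.7837]

Answer: 3.1239 6.6294 8.2466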